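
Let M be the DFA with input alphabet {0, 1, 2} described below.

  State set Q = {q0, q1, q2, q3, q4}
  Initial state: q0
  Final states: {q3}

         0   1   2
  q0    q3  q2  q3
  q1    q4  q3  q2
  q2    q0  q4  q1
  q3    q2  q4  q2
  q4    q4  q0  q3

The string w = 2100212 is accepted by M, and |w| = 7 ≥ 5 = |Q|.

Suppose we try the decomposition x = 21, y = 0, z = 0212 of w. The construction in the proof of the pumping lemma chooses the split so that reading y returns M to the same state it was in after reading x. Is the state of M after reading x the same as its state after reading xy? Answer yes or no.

Run of M on the first 3 characters of w = 2 1 0:
  step 0: q0  (start)
  step 1: q3  (read 2: q0→q3)
  step 2: q4  (read 1: q3→q4)
  step 3: q4  (read 0: q4→q4)

After x (step 2): q4. After xy (step 3): q4.
They match, so y = 0 drives M around a cycle from q4 back to itself; pumping y any number of times keeps M in q4 before reading z, and xyⁱz ∈ L(M) for every i ≥ 0.

yes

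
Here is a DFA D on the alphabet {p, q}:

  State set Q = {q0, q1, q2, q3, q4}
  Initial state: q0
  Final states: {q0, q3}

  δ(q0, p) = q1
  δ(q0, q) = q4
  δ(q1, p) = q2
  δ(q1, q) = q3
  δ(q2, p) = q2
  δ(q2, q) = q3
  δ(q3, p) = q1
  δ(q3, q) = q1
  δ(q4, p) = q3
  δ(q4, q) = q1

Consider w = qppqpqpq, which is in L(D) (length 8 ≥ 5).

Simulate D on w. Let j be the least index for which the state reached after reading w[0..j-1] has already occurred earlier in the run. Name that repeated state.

q3

Run of D on w = q p p q p q p q:
  step 0: q0  (start)
  step 1: q4  (read q: q0→q4)
  step 2: q3  (read p: q4→q3)
  step 3: q1  (read p: q3→q1)
  step 4: q3  (read q: q1→q3)   ← first repeat (q3 seen earlier)
  step 5: q1  (read p: q3→q1)
  step 6: q3  (read q: q1→q3)
  step 7: q1  (read p: q3→q1)
  step 8: q3  (read q: q1→q3)

The earliest repeat is at step j = 4: D is in q3, which it already visited at step i = 2.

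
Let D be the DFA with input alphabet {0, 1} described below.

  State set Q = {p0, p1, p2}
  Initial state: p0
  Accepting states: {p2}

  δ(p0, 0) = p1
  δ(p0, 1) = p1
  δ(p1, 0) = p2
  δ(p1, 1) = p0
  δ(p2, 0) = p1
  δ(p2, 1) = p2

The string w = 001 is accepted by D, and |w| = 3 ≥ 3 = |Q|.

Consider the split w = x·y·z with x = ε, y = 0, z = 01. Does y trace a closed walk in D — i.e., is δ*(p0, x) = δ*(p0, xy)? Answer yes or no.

Run of D on the first 1 characters of w = 0:
  step 0: p0  (start)
  step 1: p1  (read 0: p0→p1)

After x (step 0): p0. After xy (step 1): p1.
They differ (p0 ≠ p1), so y is not a cycle from the state after x; this split is not the one the pumping-lemma construction produces, and pumping y need not keep the string in L(D).

no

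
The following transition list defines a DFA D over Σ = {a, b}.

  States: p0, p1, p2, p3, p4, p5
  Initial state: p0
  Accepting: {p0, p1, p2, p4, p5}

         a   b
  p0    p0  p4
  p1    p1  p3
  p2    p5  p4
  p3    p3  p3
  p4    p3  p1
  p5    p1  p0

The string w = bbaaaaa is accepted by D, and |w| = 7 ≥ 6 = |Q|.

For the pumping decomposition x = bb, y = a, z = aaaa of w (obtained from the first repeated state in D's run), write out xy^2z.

xy^2z = bb·a·a·aaaa = bbaaaaaa.
Reading y = a takes D from p1 back to p1, so after x·y·y the machine is still in p1, and z then leads to the accepting state p1. Hence bbaaaaaa ∈ L(D).

bbaaaaaa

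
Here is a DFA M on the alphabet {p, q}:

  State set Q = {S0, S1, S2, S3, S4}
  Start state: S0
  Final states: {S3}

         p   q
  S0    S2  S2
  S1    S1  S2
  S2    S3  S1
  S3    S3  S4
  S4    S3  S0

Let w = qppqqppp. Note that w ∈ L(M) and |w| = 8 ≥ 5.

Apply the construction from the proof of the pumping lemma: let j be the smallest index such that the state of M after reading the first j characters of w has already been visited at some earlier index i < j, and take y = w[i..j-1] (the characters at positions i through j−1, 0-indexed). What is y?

p

Run of M on w = q p p q q p p p:
  step 0: S0  (start)
  step 1: S2  (read q: S0→S2)
  step 2: S3  (read p: S2→S3)
  step 3: S3  (read p: S3→S3)   ← first repeat (S3 seen earlier)
  step 4: S4  (read q: S3→S4)
  step 5: S0  (read q: S4→S0)
  step 6: S2  (read p: S0→S2)
  step 7: S3  (read p: S2→S3)
  step 8: S3  (read p: S3→S3)

So i = 2, j = 3, giving x = w[0:2] = qp, y = w[2:3] = p, z = w[3:8] = qqppp.
Check: |xy| = 3 ≤ 5 and |y| = 1 ≥ 1. Reading y takes M from S3 back to S3, so every xyⁱz is accepted.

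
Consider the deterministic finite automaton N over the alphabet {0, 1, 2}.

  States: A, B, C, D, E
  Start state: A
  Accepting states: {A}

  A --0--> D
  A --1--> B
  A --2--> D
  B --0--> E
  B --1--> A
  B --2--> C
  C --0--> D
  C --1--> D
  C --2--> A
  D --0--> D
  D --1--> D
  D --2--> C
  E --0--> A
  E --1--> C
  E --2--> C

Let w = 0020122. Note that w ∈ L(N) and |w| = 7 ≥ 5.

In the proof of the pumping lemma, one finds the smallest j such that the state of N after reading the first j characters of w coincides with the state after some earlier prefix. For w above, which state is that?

State sequence: A -0-> D -0-> D -2-> C -0-> D -1-> D -2-> C -2-> A
First repeat at step 2: D was already visited.

The earliest repeat is at step j = 2: N is in D, which it already visited at step i = 1.
Pumping length from the standard proof: p = 5 (the number of states). The repeated state found above gives |xy| = j ≤ 5 and |y| = j − i ≥ 1.

D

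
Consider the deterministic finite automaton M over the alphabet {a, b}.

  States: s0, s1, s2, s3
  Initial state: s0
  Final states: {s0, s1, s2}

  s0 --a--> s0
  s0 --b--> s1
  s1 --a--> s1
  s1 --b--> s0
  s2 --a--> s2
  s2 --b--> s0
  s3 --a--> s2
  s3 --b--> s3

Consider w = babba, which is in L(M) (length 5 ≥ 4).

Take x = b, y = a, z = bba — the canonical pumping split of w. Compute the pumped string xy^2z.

baabba

xy^2z = b·a·a·bba = baabba.
Reading y = a takes M from s1 back to s1, so after x·y·y the machine is still in s1, and z then leads to the accepting state s1. Hence baabba ∈ L(M).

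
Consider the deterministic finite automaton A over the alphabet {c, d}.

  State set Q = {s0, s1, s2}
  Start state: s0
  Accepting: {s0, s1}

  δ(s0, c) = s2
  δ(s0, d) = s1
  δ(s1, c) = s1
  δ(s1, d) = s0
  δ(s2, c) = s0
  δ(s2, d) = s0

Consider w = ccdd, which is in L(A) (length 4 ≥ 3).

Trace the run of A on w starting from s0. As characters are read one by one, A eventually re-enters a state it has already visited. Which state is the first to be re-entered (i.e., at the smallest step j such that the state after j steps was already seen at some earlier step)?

Run of A on w = c c d d:
  step 0: s0  (start)
  step 1: s2  (read c: s0→s2)
  step 2: s0  (read c: s2→s0)   ← first repeat (s0 seen earlier)
  step 3: s1  (read d: s0→s1)
  step 4: s0  (read d: s1→s0)

The earliest repeat is at step j = 2: A is in s0, which it already visited at step i = 0.
Since A has 3 states, any run of length ≥ 3 visits 3+1 states, so by pigeonhole some state repeats within the first 3 steps — that repeat gives the pumpable loop.

s0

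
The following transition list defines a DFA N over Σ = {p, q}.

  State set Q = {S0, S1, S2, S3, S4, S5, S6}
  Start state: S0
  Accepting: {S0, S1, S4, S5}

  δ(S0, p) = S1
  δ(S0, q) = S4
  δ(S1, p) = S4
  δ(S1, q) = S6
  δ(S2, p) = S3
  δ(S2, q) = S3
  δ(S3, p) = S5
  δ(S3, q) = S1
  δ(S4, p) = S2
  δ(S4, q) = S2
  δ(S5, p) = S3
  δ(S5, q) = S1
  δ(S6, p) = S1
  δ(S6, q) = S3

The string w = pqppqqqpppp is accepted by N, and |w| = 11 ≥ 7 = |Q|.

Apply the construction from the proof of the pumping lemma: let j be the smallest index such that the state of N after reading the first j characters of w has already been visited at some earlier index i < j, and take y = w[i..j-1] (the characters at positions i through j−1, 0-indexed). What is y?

qp

Run of N on w = p q p p q q q p p p p:
  step 0: S0  (start)
  step 1: S1  (read p: S0→S1)
  step 2: S6  (read q: S1→S6)
  step 3: S1  (read p: S6→S1)   ← first repeat (S1 seen earlier)
  step 4: S4  (read p: S1→S4)
  step 5: S2  (read q: S4→S2)
  step 6: S3  (read q: S2→S3)
  step 7: S1  (read q: S3→S1)
  step 8: S4  (read p: S1→S4)
  step 9: S2  (read p: S4→S2)
  step 10: S3  (read p: S2→S3)
  step 11: S5  (read p: S3→S5)

So i = 1, j = 3, giving x = w[0:1] = p, y = w[1:3] = qp, z = w[3:11] = pqqqpppp.
Check: |xy| = 3 ≤ 7 and |y| = 2 ≥ 1. Reading y takes N from S1 back to S1, so every xyⁱz is accepted.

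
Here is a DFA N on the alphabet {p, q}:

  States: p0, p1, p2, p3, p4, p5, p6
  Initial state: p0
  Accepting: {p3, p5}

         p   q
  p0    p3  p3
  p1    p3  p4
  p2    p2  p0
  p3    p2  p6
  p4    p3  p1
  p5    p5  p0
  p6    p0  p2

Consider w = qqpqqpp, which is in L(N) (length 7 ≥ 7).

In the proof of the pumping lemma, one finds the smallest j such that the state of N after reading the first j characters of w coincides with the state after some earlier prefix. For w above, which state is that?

State sequence: p0 -q-> p3 -q-> p6 -p-> p0 -q-> p3 -q-> p6 -p-> p0 -p-> p3
First repeat at step 3: p0 was already visited.

The earliest repeat is at step j = 3: N is in p0, which it already visited at step i = 0.
Pumping length from the standard proof: p = 7 (the number of states). The repeated state found above gives |xy| = j ≤ 7 and |y| = j − i ≥ 1.

p0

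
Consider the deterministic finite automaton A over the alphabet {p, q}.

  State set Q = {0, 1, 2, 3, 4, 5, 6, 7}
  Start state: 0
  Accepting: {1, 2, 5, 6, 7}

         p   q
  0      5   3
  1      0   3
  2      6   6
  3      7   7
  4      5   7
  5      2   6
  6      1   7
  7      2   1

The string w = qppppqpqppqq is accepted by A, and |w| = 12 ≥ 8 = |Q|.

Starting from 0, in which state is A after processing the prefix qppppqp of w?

Run of A on the first 7 characters of w = q p p p p q p:
  step 0: 0  (start)
  step 1: 3  (read q: 0→3)
  step 2: 7  (read p: 3→7)
  step 3: 2  (read p: 7→2)
  step 4: 6  (read p: 2→6)
  step 5: 1  (read p: 6→1)
  step 6: 3  (read q: 1→3)
  step 7: 7  (read p: 3→7)

After reading 7 characters, A is in state 7.

7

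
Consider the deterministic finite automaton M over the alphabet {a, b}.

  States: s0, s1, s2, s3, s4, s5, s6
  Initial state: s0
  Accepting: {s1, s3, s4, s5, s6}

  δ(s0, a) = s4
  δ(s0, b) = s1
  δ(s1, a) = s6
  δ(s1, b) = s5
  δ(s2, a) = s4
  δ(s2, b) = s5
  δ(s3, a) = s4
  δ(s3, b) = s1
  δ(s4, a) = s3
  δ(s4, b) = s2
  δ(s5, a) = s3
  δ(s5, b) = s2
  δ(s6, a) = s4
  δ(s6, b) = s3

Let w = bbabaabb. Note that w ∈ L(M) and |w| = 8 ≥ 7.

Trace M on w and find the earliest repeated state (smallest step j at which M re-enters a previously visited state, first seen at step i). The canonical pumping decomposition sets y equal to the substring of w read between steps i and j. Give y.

State sequence: s0 -b-> s1 -b-> s5 -a-> s3 -b-> s1 -a-> s6 -a-> s4 -b-> s2 -b-> s5
First repeat at step 4: s1 was already visited.

So i = 1, j = 4, giving x = w[0:1] = b, y = w[1:4] = bab, z = w[4:8] = aabb.
Check: |xy| = 4 ≤ 7 and |y| = 3 ≥ 1. Reading y takes M from s1 back to s1, so every xyⁱz is accepted.

bab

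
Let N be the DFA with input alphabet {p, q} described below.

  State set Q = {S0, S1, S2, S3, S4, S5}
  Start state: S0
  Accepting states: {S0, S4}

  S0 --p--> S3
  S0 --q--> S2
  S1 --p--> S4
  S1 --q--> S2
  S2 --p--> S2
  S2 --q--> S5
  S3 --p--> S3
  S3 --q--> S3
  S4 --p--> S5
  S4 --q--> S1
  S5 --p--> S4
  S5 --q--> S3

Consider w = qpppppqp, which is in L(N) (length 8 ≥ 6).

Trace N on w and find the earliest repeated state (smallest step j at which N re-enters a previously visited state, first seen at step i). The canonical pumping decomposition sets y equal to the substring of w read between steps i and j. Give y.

p

State sequence: S0 -q-> S2 -p-> S2 -p-> S2 -p-> S2 -p-> S2 -p-> S2 -q-> S5 -p-> S4
First repeat at step 2: S2 was already visited.

So i = 1, j = 2, giving x = w[0:1] = q, y = w[1:2] = p, z = w[2:8] = ppppqp.
Check: |xy| = 2 ≤ 6 and |y| = 1 ≥ 1. Reading y takes N from S2 back to S2, so every xyⁱz is accepted.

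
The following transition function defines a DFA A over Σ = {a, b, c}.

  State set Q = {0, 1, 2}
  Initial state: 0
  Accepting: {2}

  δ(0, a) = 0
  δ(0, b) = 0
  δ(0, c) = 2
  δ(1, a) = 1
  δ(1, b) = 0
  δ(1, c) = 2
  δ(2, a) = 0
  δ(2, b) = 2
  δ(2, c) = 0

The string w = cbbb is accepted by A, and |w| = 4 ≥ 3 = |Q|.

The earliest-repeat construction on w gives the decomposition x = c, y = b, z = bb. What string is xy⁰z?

xy⁰z = xz = c·bb = cbb.
Reading y = b takes A from 2 back to 2, so after x the machine is still in 2, and z then leads to the accepting state 2. Hence cbb ∈ L(A).

cbb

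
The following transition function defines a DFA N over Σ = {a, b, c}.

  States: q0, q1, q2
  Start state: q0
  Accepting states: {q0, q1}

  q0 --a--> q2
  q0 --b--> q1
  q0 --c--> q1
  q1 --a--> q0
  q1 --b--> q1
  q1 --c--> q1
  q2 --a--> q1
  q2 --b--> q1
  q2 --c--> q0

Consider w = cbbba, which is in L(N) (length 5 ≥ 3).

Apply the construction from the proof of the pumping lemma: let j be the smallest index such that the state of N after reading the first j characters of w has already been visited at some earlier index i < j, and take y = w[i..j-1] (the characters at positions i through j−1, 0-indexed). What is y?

Run of N on w = c b b b a:
  step 0: q0  (start)
  step 1: q1  (read c: q0→q1)
  step 2: q1  (read b: q1→q1)   ← first repeat (q1 seen earlier)
  step 3: q1  (read b: q1→q1)
  step 4: q1  (read b: q1→q1)
  step 5: q0  (read a: q1→q0)

So i = 1, j = 2, giving x = w[0:1] = c, y = w[1:2] = b, z = w[2:5] = bba.
Check: |xy| = 2 ≤ 3 and |y| = 1 ≥ 1. Reading y takes N from q1 back to q1, so every xyⁱz is accepted.

b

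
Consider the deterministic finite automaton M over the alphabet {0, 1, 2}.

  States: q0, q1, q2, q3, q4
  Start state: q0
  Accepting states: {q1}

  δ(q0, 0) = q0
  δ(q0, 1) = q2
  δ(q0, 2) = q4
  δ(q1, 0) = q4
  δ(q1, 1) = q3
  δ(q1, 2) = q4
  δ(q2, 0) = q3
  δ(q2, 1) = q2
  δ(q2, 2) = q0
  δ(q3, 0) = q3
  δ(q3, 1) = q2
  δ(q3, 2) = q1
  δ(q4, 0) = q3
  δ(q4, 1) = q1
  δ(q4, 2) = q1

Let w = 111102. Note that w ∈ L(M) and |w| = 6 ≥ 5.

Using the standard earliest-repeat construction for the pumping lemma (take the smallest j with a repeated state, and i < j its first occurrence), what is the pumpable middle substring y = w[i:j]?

State sequence: q0 -1-> q2 -1-> q2 -1-> q2 -1-> q2 -0-> q3 -2-> q1
First repeat at step 2: q2 was already visited.

So i = 1, j = 2, giving x = w[0:1] = 1, y = w[1:2] = 1, z = w[2:6] = 1102.
Check: |xy| = 2 ≤ 5 and |y| = 1 ≥ 1. Reading y takes M from q2 back to q2, so every xyⁱz is accepted.

1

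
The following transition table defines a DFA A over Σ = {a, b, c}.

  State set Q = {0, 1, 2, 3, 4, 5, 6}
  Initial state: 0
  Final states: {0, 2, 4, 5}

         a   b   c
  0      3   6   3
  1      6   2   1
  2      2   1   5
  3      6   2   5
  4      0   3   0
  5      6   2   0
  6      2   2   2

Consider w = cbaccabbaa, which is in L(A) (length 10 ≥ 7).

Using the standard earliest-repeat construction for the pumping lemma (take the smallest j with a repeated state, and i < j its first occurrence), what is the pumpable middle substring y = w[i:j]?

a

Run of A on w = c b a c c a b b a a:
  step 0: 0  (start)
  step 1: 3  (read c: 0→3)
  step 2: 2  (read b: 3→2)
  step 3: 2  (read a: 2→2)   ← first repeat (2 seen earlier)
  step 4: 5  (read c: 2→5)
  step 5: 0  (read c: 5→0)
  step 6: 3  (read a: 0→3)
  step 7: 2  (read b: 3→2)
  step 8: 1  (read b: 2→1)
  step 9: 6  (read a: 1→6)
  step 10: 2  (read a: 6→2)

So i = 2, j = 3, giving x = w[0:2] = cb, y = w[2:3] = a, z = w[3:10] = ccabbaa.
Check: |xy| = 3 ≤ 7 and |y| = 1 ≥ 1. Reading y takes A from 2 back to 2, so every xyⁱz is accepted.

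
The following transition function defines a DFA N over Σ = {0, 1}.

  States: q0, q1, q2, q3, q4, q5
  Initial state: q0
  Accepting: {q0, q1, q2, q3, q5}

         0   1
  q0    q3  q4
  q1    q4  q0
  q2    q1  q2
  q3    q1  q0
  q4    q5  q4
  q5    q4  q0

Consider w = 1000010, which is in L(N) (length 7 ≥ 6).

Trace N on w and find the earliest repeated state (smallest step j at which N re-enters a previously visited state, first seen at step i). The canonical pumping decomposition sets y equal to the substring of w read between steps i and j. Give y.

00

Run of N on w = 1 0 0 0 0 1 0:
  step 0: q0  (start)
  step 1: q4  (read 1: q0→q4)
  step 2: q5  (read 0: q4→q5)
  step 3: q4  (read 0: q5→q4)   ← first repeat (q4 seen earlier)
  step 4: q5  (read 0: q4→q5)
  step 5: q4  (read 0: q5→q4)
  step 6: q4  (read 1: q4→q4)
  step 7: q5  (read 0: q4→q5)

So i = 1, j = 3, giving x = w[0:1] = 1, y = w[1:3] = 00, z = w[3:7] = 0010.
Check: |xy| = 3 ≤ 6 and |y| = 2 ≥ 1. Reading y takes N from q4 back to q4, so every xyⁱz is accepted.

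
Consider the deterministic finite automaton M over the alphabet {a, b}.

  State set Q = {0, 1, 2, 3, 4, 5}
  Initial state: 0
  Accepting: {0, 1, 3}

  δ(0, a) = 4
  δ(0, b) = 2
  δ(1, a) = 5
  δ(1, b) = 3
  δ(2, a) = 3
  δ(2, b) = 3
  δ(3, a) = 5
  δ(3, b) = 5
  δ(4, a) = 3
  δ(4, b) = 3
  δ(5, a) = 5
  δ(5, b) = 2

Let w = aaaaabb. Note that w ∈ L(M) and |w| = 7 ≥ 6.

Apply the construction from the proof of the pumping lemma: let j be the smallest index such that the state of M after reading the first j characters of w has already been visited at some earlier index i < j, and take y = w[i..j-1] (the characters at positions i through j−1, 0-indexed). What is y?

State sequence: 0 -a-> 4 -a-> 3 -a-> 5 -a-> 5 -a-> 5 -b-> 2 -b-> 3
First repeat at step 4: 5 was already visited.

So i = 3, j = 4, giving x = w[0:3] = aaa, y = w[3:4] = a, z = w[4:7] = abb.
Check: |xy| = 4 ≤ 6 and |y| = 1 ≥ 1. Reading y takes M from 5 back to 5, so every xyⁱz is accepted.
Pumping length from the standard proof: p = 6 (the number of states). The repeated state found above gives |xy| = j ≤ 6 and |y| = j − i ≥ 1.

a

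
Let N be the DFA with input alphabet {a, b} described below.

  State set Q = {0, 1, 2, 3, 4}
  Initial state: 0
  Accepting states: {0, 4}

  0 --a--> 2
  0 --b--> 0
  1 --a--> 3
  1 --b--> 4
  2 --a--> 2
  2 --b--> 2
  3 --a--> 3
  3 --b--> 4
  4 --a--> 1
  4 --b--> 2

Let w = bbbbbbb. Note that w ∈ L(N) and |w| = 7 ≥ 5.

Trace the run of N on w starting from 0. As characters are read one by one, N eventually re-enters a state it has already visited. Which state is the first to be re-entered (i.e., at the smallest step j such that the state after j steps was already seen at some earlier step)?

0

State sequence: 0 -b-> 0 -b-> 0 -b-> 0 -b-> 0 -b-> 0 -b-> 0 -b-> 0
First repeat at step 1: 0 was already visited.

The earliest repeat is at step j = 1: N is in 0, which it already visited at step i = 0.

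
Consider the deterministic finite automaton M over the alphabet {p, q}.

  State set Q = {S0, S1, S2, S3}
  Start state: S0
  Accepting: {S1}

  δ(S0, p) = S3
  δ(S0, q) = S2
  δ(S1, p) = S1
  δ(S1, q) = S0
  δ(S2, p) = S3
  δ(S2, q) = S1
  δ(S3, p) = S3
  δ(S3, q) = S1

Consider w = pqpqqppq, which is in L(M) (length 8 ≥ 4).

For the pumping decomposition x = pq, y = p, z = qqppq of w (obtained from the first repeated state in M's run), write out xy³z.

xy^3z = pq·p·p·p·qqppq = pqpppqqppq.
Reading y = p takes M from S1 back to S1, so after x·y·y·y the machine is still in S1, and z then leads to the accepting state S1. Hence pqpppqqppq ∈ L(M).

pqpppqqppq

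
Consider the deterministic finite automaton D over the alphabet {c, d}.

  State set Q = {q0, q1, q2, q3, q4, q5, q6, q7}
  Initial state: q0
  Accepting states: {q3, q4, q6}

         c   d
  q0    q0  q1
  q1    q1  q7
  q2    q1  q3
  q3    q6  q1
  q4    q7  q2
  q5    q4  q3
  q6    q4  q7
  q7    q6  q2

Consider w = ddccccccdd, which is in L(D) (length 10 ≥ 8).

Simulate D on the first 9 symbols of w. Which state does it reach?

q2

Run of D on the first 9 characters of w = d d c c c c c c d:
  step 0: q0  (start)
  step 1: q1  (read d: q0→q1)
  step 2: q7  (read d: q1→q7)
  step 3: q6  (read c: q7→q6)
  step 4: q4  (read c: q6→q4)
  step 5: q7  (read c: q4→q7)
  step 6: q6  (read c: q7→q6)
  step 7: q4  (read c: q6→q4)
  step 8: q7  (read c: q4→q7)
  step 9: q2  (read d: q7→q2)

After reading 9 characters, D is in state q2.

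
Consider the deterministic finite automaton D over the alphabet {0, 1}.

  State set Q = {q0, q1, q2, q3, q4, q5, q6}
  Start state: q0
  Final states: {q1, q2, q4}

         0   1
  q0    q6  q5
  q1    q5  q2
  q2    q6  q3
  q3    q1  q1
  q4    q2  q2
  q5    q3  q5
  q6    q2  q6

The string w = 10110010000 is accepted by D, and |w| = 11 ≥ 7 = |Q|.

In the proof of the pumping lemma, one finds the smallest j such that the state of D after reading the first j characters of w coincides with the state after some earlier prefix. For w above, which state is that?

Run of D on w = 1 0 1 1 0 0 1 0 0 0 0:
  step 0: q0  (start)
  step 1: q5  (read 1: q0→q5)
  step 2: q3  (read 0: q5→q3)
  step 3: q1  (read 1: q3→q1)
  step 4: q2  (read 1: q1→q2)
  step 5: q6  (read 0: q2→q6)
  step 6: q2  (read 0: q6→q2)   ← first repeat (q2 seen earlier)
  step 7: q3  (read 1: q2→q3)
  step 8: q1  (read 0: q3→q1)
  step 9: q5  (read 0: q1→q5)
  step 10: q3  (read 0: q5→q3)
  step 11: q1  (read 0: q3→q1)

The earliest repeat is at step j = 6: D is in q2, which it already visited at step i = 4.

q2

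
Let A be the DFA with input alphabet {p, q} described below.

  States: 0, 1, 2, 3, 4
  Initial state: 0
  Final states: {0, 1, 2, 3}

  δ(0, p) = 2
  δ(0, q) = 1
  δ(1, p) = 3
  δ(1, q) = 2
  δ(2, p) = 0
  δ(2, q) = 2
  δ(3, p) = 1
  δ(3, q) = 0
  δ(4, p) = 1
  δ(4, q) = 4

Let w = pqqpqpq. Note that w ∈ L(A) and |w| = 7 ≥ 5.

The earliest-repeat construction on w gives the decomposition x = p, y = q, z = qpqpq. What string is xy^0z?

xy⁰z = xz = p·qpqpq = pqpqpq.
Reading y = q takes A from 2 back to 2, so after x the machine is still in 2, and z then leads to the accepting state 0. Hence pqpqpq ∈ L(A).

pqpqpq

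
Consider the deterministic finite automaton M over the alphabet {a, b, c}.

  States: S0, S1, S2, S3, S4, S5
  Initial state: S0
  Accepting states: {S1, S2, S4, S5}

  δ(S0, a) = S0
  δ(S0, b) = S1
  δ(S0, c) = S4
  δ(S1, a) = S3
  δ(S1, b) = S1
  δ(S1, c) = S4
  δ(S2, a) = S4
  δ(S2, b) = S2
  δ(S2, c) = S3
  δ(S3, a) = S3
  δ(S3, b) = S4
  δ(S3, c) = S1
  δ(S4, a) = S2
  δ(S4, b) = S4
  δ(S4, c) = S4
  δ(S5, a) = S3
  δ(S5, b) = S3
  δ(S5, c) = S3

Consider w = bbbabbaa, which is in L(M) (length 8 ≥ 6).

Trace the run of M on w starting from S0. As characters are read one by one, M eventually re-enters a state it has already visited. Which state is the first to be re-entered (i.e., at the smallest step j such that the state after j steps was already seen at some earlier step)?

State sequence: S0 -b-> S1 -b-> S1 -b-> S1 -a-> S3 -b-> S4 -b-> S4 -a-> S2 -a-> S4
First repeat at step 2: S1 was already visited.

The earliest repeat is at step j = 2: M is in S1, which it already visited at step i = 1.
Pumping length from the standard proof: p = 6 (the number of states). The repeated state found above gives |xy| = j ≤ 6 and |y| = j − i ≥ 1.

S1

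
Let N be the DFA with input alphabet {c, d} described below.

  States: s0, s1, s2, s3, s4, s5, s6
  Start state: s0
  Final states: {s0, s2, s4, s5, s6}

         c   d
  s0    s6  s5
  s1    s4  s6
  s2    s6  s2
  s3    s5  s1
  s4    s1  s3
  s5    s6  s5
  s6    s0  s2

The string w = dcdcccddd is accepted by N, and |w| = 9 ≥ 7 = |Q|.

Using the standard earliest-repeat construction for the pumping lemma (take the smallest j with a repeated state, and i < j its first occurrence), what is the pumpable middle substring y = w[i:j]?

dc

Run of N on w = d c d c c c d d d:
  step 0: s0  (start)
  step 1: s5  (read d: s0→s5)
  step 2: s6  (read c: s5→s6)
  step 3: s2  (read d: s6→s2)
  step 4: s6  (read c: s2→s6)   ← first repeat (s6 seen earlier)
  step 5: s0  (read c: s6→s0)
  step 6: s6  (read c: s0→s6)
  step 7: s2  (read d: s6→s2)
  step 8: s2  (read d: s2→s2)
  step 9: s2  (read d: s2→s2)

So i = 2, j = 4, giving x = w[0:2] = dc, y = w[2:4] = dc, z = w[4:9] = ccddd.
Check: |xy| = 4 ≤ 7 and |y| = 2 ≥ 1. Reading y takes N from s6 back to s6, so every xyⁱz is accepted.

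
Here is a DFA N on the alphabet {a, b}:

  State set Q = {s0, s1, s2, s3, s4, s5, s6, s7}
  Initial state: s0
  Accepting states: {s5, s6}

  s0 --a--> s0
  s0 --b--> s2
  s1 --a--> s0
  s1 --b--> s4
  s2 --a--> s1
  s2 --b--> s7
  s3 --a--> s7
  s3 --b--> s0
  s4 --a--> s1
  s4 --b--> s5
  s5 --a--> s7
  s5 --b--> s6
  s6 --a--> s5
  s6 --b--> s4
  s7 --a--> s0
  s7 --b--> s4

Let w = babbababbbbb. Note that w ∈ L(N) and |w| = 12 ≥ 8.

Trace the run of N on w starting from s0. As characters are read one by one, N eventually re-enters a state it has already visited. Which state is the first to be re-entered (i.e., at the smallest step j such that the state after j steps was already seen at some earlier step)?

s4

State sequence: s0 -b-> s2 -a-> s1 -b-> s4 -b-> s5 -a-> s7 -b-> s4 -a-> s1 -b-> s4 -b-> s5 -b-> s6 -b-> s4 -b-> s5
First repeat at step 6: s4 was already visited.

The earliest repeat is at step j = 6: N is in s4, which it already visited at step i = 3.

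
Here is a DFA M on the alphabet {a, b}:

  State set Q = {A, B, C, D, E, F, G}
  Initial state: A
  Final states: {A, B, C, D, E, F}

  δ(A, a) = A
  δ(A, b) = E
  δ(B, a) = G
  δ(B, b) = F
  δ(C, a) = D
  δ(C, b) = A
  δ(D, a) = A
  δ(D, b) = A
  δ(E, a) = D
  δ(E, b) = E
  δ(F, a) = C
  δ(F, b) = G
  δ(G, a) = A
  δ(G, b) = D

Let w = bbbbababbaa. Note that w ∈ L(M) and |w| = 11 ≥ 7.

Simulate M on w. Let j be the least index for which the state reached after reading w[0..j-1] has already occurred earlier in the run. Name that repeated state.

Run of M on w = b b b b a b a b b a a:
  step 0: A  (start)
  step 1: E  (read b: A→E)
  step 2: E  (read b: E→E)   ← first repeat (E seen earlier)
  step 3: E  (read b: E→E)
  step 4: E  (read b: E→E)
  step 5: D  (read a: E→D)
  step 6: A  (read b: D→A)
  step 7: A  (read a: A→A)
  step 8: E  (read b: A→E)
  step 9: E  (read b: E→E)
  step 10: D  (read a: E→D)
  step 11: A  (read a: D→A)

The earliest repeat is at step j = 2: M is in E, which it already visited at step i = 1.
Since M has 7 states, any run of length ≥ 7 visits 7+1 states, so by pigeonhole some state repeats within the first 7 steps — that repeat gives the pumpable loop.

E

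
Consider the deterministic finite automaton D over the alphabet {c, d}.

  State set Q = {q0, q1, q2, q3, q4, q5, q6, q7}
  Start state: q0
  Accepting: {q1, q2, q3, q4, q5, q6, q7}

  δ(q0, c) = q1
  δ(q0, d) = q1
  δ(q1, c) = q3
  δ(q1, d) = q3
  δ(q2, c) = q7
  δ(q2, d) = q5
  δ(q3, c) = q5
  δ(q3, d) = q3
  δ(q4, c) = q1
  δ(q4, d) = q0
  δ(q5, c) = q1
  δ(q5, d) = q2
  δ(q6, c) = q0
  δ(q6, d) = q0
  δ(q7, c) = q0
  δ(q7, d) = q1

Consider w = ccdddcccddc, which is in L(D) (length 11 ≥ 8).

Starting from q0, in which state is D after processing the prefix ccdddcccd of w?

q3

State sequence: q0 -c-> q1 -c-> q3 -d-> q3 -d-> q3 -d-> q3 -c-> q5 -c-> q1 -c-> q3 -d-> q3

After reading 9 characters, D is in state q3.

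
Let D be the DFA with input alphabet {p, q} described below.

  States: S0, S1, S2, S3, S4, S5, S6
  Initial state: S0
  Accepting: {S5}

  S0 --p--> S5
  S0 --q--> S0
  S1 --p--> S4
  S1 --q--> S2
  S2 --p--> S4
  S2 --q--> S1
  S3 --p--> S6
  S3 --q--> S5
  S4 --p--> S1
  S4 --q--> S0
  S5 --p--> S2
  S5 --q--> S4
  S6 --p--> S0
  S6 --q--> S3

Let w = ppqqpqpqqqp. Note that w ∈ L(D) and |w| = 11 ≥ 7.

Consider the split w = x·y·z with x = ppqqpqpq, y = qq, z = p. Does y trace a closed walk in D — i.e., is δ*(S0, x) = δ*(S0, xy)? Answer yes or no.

no

Run of D on the first 10 characters of w = p p q q p q p q q q:
  step 0: S0  (start)
  step 1: S5  (read p: S0→S5)
  step 2: S2  (read p: S5→S2)
  step 3: S1  (read q: S2→S1)
  step 4: S2  (read q: S1→S2)
  step 5: S4  (read p: S2→S4)
  step 6: S0  (read q: S4→S0)
  step 7: S5  (read p: S0→S5)
  step 8: S4  (read q: S5→S4)
  step 9: S0  (read q: S4→S0)
  step 10: S0  (read q: S0→S0)

After x (step 8): S4. After xy (step 10): S0.
They differ (S4 ≠ S0), so y is not a cycle from the state after x; this split is not the one the pumping-lemma construction produces, and pumping y need not keep the string in L(D).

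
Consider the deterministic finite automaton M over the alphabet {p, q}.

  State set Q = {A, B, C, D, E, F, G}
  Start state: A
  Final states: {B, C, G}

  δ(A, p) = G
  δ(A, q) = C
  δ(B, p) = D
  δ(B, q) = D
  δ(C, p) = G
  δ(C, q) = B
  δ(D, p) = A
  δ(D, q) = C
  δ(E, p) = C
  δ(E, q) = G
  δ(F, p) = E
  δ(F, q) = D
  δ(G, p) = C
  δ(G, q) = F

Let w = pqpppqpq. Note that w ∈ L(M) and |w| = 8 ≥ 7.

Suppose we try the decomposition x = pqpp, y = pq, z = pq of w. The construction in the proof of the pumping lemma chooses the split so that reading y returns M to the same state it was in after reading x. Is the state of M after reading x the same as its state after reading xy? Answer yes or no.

State sequence: A -p-> G -q-> F -p-> E -p-> C -p-> G -q-> F

After x (step 4): C. After xy (step 6): F.
They differ (C ≠ F), so y is not a cycle from the state after x; this split is not the one the pumping-lemma construction produces, and pumping y need not keep the string in L(M).

no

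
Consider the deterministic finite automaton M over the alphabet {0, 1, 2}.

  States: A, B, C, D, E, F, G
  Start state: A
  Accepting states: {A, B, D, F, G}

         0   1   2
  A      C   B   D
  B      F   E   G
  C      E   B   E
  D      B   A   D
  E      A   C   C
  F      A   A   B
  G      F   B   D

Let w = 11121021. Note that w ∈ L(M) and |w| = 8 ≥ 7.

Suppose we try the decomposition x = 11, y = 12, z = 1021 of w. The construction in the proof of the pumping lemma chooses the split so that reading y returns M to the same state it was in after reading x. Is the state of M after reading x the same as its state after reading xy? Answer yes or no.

yes

Run of M on the first 4 characters of w = 1 1 1 2:
  step 0: A  (start)
  step 1: B  (read 1: A→B)
  step 2: E  (read 1: B→E)
  step 3: C  (read 1: E→C)
  step 4: E  (read 2: C→E)

After x (step 2): E. After xy (step 4): E.
They match, so y = 12 drives M around a cycle from E back to itself; pumping y any number of times keeps M in E before reading z, and xyⁱz ∈ L(M) for every i ≥ 0.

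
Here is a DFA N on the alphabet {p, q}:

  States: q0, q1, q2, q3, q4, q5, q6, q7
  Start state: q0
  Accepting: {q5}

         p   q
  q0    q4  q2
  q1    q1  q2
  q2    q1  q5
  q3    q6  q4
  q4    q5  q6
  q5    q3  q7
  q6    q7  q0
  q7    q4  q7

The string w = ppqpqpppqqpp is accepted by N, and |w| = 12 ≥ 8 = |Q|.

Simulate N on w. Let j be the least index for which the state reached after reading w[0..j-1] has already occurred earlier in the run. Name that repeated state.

q4

Run of N on w = p p q p q p p p q q p p:
  step 0: q0  (start)
  step 1: q4  (read p: q0→q4)
  step 2: q5  (read p: q4→q5)
  step 3: q7  (read q: q5→q7)
  step 4: q4  (read p: q7→q4)   ← first repeat (q4 seen earlier)
  step 5: q6  (read q: q4→q6)
  step 6: q7  (read p: q6→q7)
  step 7: q4  (read p: q7→q4)
  step 8: q5  (read p: q4→q5)
  step 9: q7  (read q: q5→q7)
  step 10: q7  (read q: q7→q7)
  step 11: q4  (read p: q7→q4)
  step 12: q5  (read p: q4→q5)

The earliest repeat is at step j = 4: N is in q4, which it already visited at step i = 1.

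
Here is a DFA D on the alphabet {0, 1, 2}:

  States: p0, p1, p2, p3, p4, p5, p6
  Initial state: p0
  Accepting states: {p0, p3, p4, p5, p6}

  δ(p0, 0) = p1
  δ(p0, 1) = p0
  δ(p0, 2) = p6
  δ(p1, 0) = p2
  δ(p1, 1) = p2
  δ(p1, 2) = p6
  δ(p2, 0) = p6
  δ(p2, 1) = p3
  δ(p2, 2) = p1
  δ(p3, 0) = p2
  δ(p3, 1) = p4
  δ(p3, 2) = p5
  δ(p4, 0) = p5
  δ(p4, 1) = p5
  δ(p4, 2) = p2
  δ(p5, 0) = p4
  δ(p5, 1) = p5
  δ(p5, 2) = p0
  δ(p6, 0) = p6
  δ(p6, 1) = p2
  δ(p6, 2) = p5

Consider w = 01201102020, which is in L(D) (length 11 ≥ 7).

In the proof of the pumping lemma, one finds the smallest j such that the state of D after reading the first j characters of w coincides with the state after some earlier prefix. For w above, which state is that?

State sequence: p0 -0-> p1 -1-> p2 -2-> p1 -0-> p2 -1-> p3 -1-> p4 -0-> p5 -2-> p0 -0-> p1 -2-> p6 -0-> p6
First repeat at step 3: p1 was already visited.

The earliest repeat is at step j = 3: D is in p1, which it already visited at step i = 1.
With |Q| = 7, pigeonhole forces a state repeat no later than step 7; the substring read between the first and second visits to that state can be pumped.

p1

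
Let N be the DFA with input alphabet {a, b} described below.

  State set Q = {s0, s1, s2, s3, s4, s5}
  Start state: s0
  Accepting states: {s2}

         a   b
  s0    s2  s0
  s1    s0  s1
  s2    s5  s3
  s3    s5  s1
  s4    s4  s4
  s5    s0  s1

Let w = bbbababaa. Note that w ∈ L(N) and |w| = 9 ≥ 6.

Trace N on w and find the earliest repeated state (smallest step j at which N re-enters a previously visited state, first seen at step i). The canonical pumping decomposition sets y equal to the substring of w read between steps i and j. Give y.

b

State sequence: s0 -b-> s0 -b-> s0 -b-> s0 -a-> s2 -b-> s3 -a-> s5 -b-> s1 -a-> s0 -a-> s2
First repeat at step 1: s0 was already visited.

So i = 0, j = 1, giving x = w[0:0] = ε, y = w[0:1] = b, z = w[1:9] = bbababaa.
Check: |xy| = 1 ≤ 6 and |y| = 1 ≥ 1. Reading y takes N from s0 back to s0, so every xyⁱz is accepted.
The DFA has 6 states, so the proof of the pumping lemma guarantees a repeated state among the first 6+1 visited; the segment between the two visits is the pumpable y.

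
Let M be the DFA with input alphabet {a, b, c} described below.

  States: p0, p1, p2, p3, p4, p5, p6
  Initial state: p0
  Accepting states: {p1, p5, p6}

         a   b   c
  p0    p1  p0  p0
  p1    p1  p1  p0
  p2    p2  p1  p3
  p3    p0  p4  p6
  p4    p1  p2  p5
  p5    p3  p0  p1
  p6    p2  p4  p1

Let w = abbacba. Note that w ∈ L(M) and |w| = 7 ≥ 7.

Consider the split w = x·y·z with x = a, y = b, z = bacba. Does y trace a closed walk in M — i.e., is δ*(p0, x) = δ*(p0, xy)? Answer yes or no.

yes

State sequence: p0 -a-> p1 -b-> p1

After x (step 1): p1. After xy (step 2): p1.
They match, so y = b drives M around a cycle from p1 back to itself; pumping y any number of times keeps M in p1 before reading z, and xyⁱz ∈ L(M) for every i ≥ 0.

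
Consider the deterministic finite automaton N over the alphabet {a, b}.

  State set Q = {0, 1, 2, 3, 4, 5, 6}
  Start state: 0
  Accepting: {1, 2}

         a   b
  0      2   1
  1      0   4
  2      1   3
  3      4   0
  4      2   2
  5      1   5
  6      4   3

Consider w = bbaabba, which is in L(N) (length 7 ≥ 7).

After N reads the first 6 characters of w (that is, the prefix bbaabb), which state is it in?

Run of N on the first 6 characters of w = b b a a b b:
  step 0: 0  (start)
  step 1: 1  (read b: 0→1)
  step 2: 4  (read b: 1→4)
  step 3: 2  (read a: 4→2)
  step 4: 1  (read a: 2→1)
  step 5: 4  (read b: 1→4)
  step 6: 2  (read b: 4→2)

After reading 6 characters, N is in state 2.

2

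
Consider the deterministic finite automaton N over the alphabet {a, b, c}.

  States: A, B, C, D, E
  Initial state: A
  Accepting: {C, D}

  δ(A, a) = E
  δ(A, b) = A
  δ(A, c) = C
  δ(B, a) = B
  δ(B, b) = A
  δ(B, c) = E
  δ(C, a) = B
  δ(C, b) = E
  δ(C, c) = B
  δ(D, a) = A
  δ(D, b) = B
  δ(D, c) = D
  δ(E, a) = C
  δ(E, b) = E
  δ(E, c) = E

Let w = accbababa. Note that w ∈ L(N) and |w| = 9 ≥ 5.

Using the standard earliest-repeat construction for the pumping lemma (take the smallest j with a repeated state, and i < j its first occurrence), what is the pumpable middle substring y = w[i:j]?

c

Run of N on w = a c c b a b a b a:
  step 0: A  (start)
  step 1: E  (read a: A→E)
  step 2: E  (read c: E→E)   ← first repeat (E seen earlier)
  step 3: E  (read c: E→E)
  step 4: E  (read b: E→E)
  step 5: C  (read a: E→C)
  step 6: E  (read b: C→E)
  step 7: C  (read a: E→C)
  step 8: E  (read b: C→E)
  step 9: C  (read a: E→C)

So i = 1, j = 2, giving x = w[0:1] = a, y = w[1:2] = c, z = w[2:9] = cbababa.
Check: |xy| = 2 ≤ 5 and |y| = 1 ≥ 1. Reading y takes N from E back to E, so every xyⁱz is accepted.
Since N has 5 states, any run of length ≥ 5 visits 5+1 states, so by pigeonhole some state repeats within the first 5 steps — that repeat gives the pumpable loop.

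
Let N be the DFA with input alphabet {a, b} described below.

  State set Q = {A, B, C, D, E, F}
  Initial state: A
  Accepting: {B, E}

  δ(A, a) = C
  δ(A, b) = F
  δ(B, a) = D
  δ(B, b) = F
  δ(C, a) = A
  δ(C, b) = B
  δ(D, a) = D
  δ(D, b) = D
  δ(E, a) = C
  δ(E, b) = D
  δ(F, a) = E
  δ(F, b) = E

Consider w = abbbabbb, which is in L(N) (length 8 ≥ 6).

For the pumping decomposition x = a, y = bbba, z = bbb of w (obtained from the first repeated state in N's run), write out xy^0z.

abbb

xy⁰z = xz = a·bbb = abbb.
Reading y = bbba takes N from C back to C, so after x the machine is still in C, and z then leads to the accepting state E. Hence abbb ∈ L(N).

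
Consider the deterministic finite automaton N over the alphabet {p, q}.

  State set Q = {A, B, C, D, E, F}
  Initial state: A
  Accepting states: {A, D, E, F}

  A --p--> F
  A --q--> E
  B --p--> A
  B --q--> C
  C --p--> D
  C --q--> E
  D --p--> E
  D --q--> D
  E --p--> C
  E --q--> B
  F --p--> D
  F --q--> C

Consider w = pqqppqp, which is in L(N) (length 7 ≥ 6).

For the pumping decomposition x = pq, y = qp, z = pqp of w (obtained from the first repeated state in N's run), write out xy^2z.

xy^2z = pq·qp·qp·pqp = pqqpqppqp.
Reading y = qp takes N from C back to C, so after x·y·y the machine is still in C, and z then leads to the accepting state E. Hence pqqpqppqp ∈ L(N).

pqqpqppqp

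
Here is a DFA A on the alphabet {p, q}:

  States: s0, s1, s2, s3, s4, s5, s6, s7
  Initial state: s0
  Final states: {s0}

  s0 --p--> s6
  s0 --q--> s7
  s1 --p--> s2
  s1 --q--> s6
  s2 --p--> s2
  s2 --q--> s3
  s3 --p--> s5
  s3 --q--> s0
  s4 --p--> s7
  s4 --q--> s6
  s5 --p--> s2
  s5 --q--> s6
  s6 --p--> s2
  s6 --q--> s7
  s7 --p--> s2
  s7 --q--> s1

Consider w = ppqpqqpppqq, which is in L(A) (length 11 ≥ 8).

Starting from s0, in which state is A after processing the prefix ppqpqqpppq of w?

State sequence: s0 -p-> s6 -p-> s2 -q-> s3 -p-> s5 -q-> s6 -q-> s7 -p-> s2 -p-> s2 -p-> s2 -q-> s3

After reading 10 characters, A is in state s3.
(This kind of state-tracing is the core of the pumping-lemma construction: with 8 states, pigeonhole forces a repeat within the first 8 steps.)

s3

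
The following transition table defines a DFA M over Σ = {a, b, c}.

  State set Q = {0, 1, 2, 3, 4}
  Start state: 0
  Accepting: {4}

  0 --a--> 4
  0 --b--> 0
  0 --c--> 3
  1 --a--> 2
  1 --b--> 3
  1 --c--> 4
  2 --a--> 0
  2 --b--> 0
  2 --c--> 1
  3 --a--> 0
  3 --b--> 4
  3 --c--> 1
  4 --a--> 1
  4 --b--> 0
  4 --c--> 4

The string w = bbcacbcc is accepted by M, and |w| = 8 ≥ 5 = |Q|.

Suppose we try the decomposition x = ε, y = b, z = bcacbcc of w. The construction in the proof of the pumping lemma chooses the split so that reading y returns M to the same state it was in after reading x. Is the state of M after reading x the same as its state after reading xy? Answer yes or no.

Run of M on the first 1 characters of w = b:
  step 0: 0  (start)
  step 1: 0  (read b: 0→0)

After x (step 0): 0. After xy (step 1): 0.
They match, so y = b drives M around a cycle from 0 back to itself; pumping y any number of times keeps M in 0 before reading z, and xyⁱz ∈ L(M) for every i ≥ 0.

yes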